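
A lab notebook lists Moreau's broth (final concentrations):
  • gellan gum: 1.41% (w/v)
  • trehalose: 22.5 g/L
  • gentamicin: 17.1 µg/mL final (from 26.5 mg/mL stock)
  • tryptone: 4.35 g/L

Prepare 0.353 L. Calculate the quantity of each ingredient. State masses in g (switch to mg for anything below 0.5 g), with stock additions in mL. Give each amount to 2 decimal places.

gellan gum 4.98 g; trehalose 7.94 g; gentamicin 0.23 mL; tryptone 1.54 g

Scale factor relative to 1 L: 0.353.
gellan gum: 1.41% w/v = 14.1 g/L → 14.1 × 0.353 L = 4.98 g
trehalose: 22.5 g/L × 0.353 L = 7.94 g
gentamicin: V = C2·V2/C1 = 17.1 µg/mL × 353 mL ÷ 26500 µg/mL = 0.23 mL
tryptone: 4.35 g/L × 0.353 L = 1.54 g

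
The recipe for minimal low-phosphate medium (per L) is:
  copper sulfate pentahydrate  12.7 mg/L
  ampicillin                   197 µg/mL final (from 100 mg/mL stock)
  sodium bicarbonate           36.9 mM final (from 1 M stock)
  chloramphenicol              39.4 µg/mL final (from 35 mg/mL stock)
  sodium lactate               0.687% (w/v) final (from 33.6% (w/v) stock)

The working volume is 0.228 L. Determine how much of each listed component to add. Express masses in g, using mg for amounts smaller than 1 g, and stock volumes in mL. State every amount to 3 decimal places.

copper sulfate pentahydrate 2.896 mg; ampicillin 0.449 mL; sodium bicarbonate 8.413 mL; chloramphenicol 0.257 mL; sodium lactate 4.662 mL

Scale factor relative to 1 L: 0.228.
copper sulfate pentahydrate: 12.7 mg/L × 0.228 L = 2.896 mg
ampicillin: V = C2·V2/C1 = 197 µg/mL × 228 mL ÷ 100000 µg/mL = 0.449 mL
sodium bicarbonate: dilute stock: 36.9 mM × 228 mL ÷ 1000 mM = 8.413 mL
chloramphenicol: dilute stock: 39.4 µg/mL × 228 mL ÷ 35000 µg/mL = 0.257 mL
sodium lactate: C1V1 = C2V2 → 0.687% ÷ 33.6% × 228 mL = 4.662 mL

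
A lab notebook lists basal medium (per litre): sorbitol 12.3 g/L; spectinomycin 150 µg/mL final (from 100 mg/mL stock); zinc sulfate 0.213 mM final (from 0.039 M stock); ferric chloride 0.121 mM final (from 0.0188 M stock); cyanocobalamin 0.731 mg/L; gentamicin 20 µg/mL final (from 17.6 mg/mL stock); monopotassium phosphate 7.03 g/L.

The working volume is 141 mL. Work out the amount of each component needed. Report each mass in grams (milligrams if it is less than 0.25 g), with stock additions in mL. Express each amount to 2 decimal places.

sorbitol 1.73 g; spectinomycin 0.21 mL; zinc sulfate 0.77 mL; ferric chloride 0.91 mL; cyanocobalamin 0.10 mg; gentamicin 0.16 mL; monopotassium phosphate 0.99 g

Working volume: 141 mL = 0.141 L.
sorbitol: 12.3 g/L × 0.141 L = 1.73 g
spectinomycin: V = C2·V2/C1 = 150 µg/mL × 141 mL ÷ 100000 µg/mL = 0.21 mL
zinc sulfate: dilute stock: 0.213 mM × 141 mL ÷ 39 mM = 0.77 mL
ferric chloride: V = C2·V2/C1 = 0.121 mM × 141 mL ÷ 18.8 mM = 0.91 mL
cyanocobalamin: 0.731 mg/L × 0.141 L = 0.10 mg
gentamicin: V = C2·V2/C1 = 20 µg/mL × 141 mL ÷ 17600 µg/mL = 0.16 mL
monopotassium phosphate: 7.03 g/L × 0.141 L = 0.99 g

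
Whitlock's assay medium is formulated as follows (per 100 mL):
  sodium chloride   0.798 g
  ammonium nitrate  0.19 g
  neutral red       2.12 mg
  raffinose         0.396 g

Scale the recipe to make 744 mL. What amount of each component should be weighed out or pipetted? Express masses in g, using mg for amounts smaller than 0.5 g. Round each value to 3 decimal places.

sodium chloride 5.937 g; ammonium nitrate 1.414 g; neutral red 15.773 mg; raffinose 2.946 g

Scale factor = 744 mL / 100 mL = 7.44.
sodium chloride: 0.798 g × (744 mL / 100 mL) = 5.937 g
ammonium nitrate: 0.19 g × (744 mL / 100 mL) = 1.414 g
neutral red: 2.12 mg × (744 mL / 100 mL) = 15.773 mg
raffinose: 0.396 g × (744 mL / 100 mL) = 2.946 g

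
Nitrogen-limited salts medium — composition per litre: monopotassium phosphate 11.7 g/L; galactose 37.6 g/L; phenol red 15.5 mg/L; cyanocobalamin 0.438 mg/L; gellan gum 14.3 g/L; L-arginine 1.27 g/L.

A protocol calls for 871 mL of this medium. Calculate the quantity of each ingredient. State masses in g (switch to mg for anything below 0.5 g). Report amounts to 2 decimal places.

monopotassium phosphate 10.19 g; galactose 32.75 g; phenol red 13.50 mg; cyanocobalamin 0.38 mg; gellan gum 12.46 g; L-arginine 1.11 g

Target volume = 871 mL = 0.871 L.
monopotassium phosphate: 11.7 g/L × 0.871 L = 10.19 g
galactose: 37.6 g/L × 0.871 L = 32.75 g
phenol red: 15.5 mg/L × 0.871 L = 13.50 mg
cyanocobalamin: 0.438 mg/L × 0.871 L = 0.38 mg
gellan gum: 14.3 g/L × 0.871 L = 12.46 g
L-arginine: 1.27 g/L × 0.871 L = 1.11 g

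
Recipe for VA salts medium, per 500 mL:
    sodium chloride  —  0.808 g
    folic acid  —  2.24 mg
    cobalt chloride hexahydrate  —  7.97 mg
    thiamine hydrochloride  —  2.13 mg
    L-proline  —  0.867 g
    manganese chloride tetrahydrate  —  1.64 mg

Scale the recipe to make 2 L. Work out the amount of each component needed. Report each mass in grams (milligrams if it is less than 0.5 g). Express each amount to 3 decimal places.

sodium chloride 3.232 g; folic acid 8.960 mg; cobalt chloride hexahydrate 31.880 mg; thiamine hydrochloride 8.520 mg; L-proline 3.468 g; manganese chloride tetrahydrate 6.560 mg

Ratio of target to recipe volume: 2000 / 500 = 4.
sodium chloride: 0.808 g × (2000 mL / 500 mL) = 3.232 g
folic acid: 2.24 mg × (2000 mL / 500 mL) = 8.960 mg
cobalt chloride hexahydrate: 7.97 mg × (2000 mL / 500 mL) = 31.880 mg
thiamine hydrochloride: 2.13 mg × (2000 mL / 500 mL) = 8.520 mg
L-proline: 0.867 g × (2000 mL / 500 mL) = 3.468 g
manganese chloride tetrahydrate: 1.64 mg × (2000 mL / 500 mL) = 6.560 mg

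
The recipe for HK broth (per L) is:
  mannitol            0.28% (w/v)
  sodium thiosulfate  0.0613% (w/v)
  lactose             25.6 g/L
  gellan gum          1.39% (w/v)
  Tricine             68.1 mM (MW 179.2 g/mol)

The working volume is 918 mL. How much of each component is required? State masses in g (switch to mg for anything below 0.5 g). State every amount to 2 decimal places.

mannitol 2.57 g; sodium thiosulfate 0.56 g; lactose 23.50 g; gellan gum 12.76 g; Tricine 11.20 g

Target volume = 918 mL = 0.918 L.
mannitol: 0.28 g per 100 mL × 918 mL ÷ 100 = 2.57 g
sodium thiosulfate: 0.0613% w/v = 0.613 g/L → 0.613 × 0.918 L = 0.56 g
lactose: 25.6 g/L × 0.918 L = 23.50 g
gellan gum: 1.39 g per 100 mL × 918 mL ÷ 100 = 12.76 g
Tricine: 68.1 mmol/L × 179.2 g/mol × 0.918 L ÷ 1000 = 11.20 g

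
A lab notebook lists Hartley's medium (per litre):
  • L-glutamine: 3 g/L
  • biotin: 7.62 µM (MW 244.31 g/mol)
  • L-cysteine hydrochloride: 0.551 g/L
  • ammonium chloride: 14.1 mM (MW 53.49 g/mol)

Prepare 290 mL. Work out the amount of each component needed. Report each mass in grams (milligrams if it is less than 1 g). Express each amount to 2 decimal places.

Scale factor relative to 1 L: 0.29.
L-glutamine: 3 g/L × 0.29 L = 0.87 g = 870.00 mg
biotin: 7.62 µmol/L × 244.31 g/mol × 0.29 L ÷ 1000 = 0.54 mg
L-cysteine hydrochloride: 0.551 g/L × 0.29 L = 0.15979 g = 159.79 mg
ammonium chloride: 14.1 mmol/L × 53.49 mg/mmol × 0.29 L = 218.72 mg

L-glutamine 870.00 mg; biotin 0.54 mg; L-cysteine hydrochloride 159.79 mg; ammonium chloride 218.72 mg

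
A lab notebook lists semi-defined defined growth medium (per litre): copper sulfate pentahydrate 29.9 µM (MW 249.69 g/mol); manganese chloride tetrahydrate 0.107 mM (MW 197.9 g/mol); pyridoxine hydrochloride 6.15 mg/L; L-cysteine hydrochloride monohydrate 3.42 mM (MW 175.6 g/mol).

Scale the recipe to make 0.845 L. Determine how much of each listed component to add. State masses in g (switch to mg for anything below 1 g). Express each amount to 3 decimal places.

copper sulfate pentahydrate 6.309 mg; manganese chloride tetrahydrate 17.893 mg; pyridoxine hydrochloride 5.197 mg; L-cysteine hydrochloride monohydrate 507.466 mg

Working volume: 0.845 L.
copper sulfate pentahydrate: 29.9 µmol/L × 249.69 g/mol × 0.845 L ÷ 1000 = 6.309 mg
manganese chloride tetrahydrate: 0.107 mmol/L × 197.9 mg/mmol × 0.845 L = 17.893 mg
pyridoxine hydrochloride: 6.15 mg/L × 0.845 L = 5.197 mg
L-cysteine hydrochloride monohydrate: 3.42 mmol/L × 175.6 mg/mmol × 0.845 L = 507.466 mg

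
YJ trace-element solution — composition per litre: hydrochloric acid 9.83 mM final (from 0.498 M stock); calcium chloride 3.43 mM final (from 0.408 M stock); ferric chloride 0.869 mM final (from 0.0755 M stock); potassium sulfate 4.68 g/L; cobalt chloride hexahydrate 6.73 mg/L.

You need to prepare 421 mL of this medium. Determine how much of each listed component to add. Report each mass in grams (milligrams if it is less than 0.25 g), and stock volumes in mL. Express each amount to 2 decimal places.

hydrochloric acid 8.31 mL; calcium chloride 3.54 mL; ferric chloride 4.85 mL; potassium sulfate 1.97 g; cobalt chloride hexahydrate 2.83 mg

Scale factor relative to 1 L: 0.421.
hydrochloric acid: C1V1 = C2V2 → 9.83 mM × 421 mL ÷ 498 mM = 8.31 mL
calcium chloride: C1V1 = C2V2 → 3.43 mM × 421 mL ÷ 408 mM = 3.54 mL
ferric chloride: C1V1 = C2V2 → 0.869 mM × 421 mL ÷ 75.5 mM = 4.85 mL
potassium sulfate: 4.68 g/L × 0.421 L = 1.97 g
cobalt chloride hexahydrate: 6.73 mg/L × 0.421 L = 2.83 mg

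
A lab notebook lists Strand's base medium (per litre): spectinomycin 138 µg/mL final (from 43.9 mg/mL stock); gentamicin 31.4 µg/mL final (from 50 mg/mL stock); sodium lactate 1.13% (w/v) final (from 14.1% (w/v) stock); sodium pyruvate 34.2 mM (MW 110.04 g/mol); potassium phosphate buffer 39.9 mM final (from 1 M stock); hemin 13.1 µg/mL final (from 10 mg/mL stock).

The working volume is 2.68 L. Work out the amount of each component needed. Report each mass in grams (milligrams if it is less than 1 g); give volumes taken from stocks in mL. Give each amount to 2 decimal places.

Working volume: 2.68 L.
spectinomycin: C1V1 = C2V2 → 138 µg/mL × 2680 mL ÷ 43900 µg/mL = 8.42 mL
gentamicin: V = C2·V2/C1 = 31.4 µg/mL × 2680 mL ÷ 50000 µg/mL = 1.68 mL
sodium lactate: C1V1 = C2V2 → 1.13% ÷ 14.1% × 2680 mL = 214.78 mL
sodium pyruvate: 34.2 mmol/L × 110.04 g/mol × 2.68 L ÷ 1000 = 10.09 g
potassium phosphate buffer: dilute stock: 39.9 mM × 2680 mL ÷ 1000 mM = 106.93 mL
hemin: V = C2·V2/C1 = 13.1 µg/mL × 2680 mL ÷ 10000 µg/mL = 3.51 mL

spectinomycin 8.42 mL; gentamicin 1.68 mL; sodium lactate 214.78 mL; sodium pyruvate 10.09 g; potassium phosphate buffer 106.93 mL; hemin 3.51 mL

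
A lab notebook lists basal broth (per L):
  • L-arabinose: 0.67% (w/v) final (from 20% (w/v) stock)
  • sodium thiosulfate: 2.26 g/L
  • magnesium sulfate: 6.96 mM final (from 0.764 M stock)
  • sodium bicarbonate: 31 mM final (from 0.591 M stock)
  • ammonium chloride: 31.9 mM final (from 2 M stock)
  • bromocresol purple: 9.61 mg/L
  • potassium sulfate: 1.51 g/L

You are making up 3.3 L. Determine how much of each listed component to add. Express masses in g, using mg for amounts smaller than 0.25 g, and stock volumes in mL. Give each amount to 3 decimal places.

L-arabinose 110.550 mL; sodium thiosulfate 7.458 g; magnesium sulfate 30.063 mL; sodium bicarbonate 173.096 mL; ammonium chloride 52.635 mL; bromocresol purple 31.713 mg; potassium sulfate 4.983 g

Working volume: 3.3 L.
L-arabinose: C1V1 = C2V2 → 0.67% ÷ 20% × 3300 mL = 110.550 mL
sodium thiosulfate: 2.26 g/L × 3.3 L = 7.458 g
magnesium sulfate: V = C2·V2/C1 = 6.96 mM × 3300 mL ÷ 764 mM = 30.063 mL
sodium bicarbonate: dilute stock: 31 mM × 3300 mL ÷ 591 mM = 173.096 mL
ammonium chloride: C1V1 = C2V2 → 31.9 mM × 3300 mL ÷ 2000 mM = 52.635 mL
bromocresol purple: 9.61 mg/L × 3.3 L = 31.713 mg
potassium sulfate: 1.51 g/L × 3.3 L = 4.983 g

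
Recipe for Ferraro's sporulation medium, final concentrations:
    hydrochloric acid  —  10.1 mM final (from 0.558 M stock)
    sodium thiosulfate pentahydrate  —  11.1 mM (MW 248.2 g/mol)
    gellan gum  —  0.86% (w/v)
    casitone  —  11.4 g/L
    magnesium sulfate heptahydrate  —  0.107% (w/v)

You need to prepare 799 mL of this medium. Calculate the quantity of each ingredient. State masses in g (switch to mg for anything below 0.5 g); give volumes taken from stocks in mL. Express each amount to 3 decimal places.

hydrochloric acid 14.462 mL; sodium thiosulfate pentahydrate 2.201 g; gellan gum 6.871 g; casitone 9.109 g; magnesium sulfate heptahydrate 0.855 g

Working volume: 799 mL = 0.799 L.
hydrochloric acid: dilute stock: 10.1 mM × 799 mL ÷ 558 mM = 14.462 mL
sodium thiosulfate pentahydrate: 11.1 mmol/L × 248.2 g/mol × 0.799 L ÷ 1000 = 2.201 g
gellan gum: 0.86 g per 100 mL × 799 mL ÷ 100 = 6.871 g
casitone: 11.4 g/L × 0.799 L = 9.109 g
magnesium sulfate heptahydrate: 0.107 g per 100 mL × 799 mL ÷ 100 = 0.855 g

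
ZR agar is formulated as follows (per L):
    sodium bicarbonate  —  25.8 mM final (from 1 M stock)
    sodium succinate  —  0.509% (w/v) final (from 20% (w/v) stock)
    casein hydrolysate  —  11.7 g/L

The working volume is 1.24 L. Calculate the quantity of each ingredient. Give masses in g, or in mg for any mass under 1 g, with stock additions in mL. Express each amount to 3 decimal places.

sodium bicarbonate 31.992 mL; sodium succinate 31.558 mL; casein hydrolysate 14.508 g

Working volume: 1.24 L.
sodium bicarbonate: C1V1 = C2V2 → 25.8 mM × 1240 mL ÷ 1000 mM = 31.992 mL
sodium succinate: dilute stock: 0.509% ÷ 20% × 1240 mL = 31.558 mL
casein hydrolysate: 11.7 g/L × 1.24 L = 14.508 g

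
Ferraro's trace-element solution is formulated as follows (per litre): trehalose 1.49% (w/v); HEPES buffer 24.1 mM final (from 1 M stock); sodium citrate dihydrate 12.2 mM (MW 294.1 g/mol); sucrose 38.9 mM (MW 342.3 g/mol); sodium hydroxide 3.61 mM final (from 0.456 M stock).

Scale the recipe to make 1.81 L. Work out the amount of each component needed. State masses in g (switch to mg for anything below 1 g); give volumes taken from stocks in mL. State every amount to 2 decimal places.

Scale factor relative to 1 L: 1.81.
trehalose: 1.49 g per 100 mL × 1810 mL ÷ 100 = 26.97 g
HEPES buffer: C1V1 = C2V2 → 24.1 mM × 1810 mL ÷ 1000 mM = 43.62 mL
sodium citrate dihydrate: 12.2 mmol/L × 294.1 g/mol × 1.81 L ÷ 1000 = 6.49 g
sucrose: 38.9 mmol/L × 342.3 g/mol × 1.81 L ÷ 1000 = 24.10 g
sodium hydroxide: dilute stock: 3.61 mM × 1810 mL ÷ 456 mM = 14.33 mL

trehalose 26.97 g; HEPES buffer 43.62 mL; sodium citrate dihydrate 6.49 g; sucrose 24.10 g; sodium hydroxide 14.33 mL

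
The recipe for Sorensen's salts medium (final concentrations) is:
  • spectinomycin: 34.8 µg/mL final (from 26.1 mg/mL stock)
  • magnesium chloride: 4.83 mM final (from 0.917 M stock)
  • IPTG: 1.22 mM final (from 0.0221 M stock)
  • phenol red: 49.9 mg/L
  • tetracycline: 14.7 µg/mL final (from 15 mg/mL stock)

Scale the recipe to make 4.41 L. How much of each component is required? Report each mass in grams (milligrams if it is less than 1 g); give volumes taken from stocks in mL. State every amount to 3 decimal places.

Working volume: 4.41 L.
spectinomycin: V = C2·V2/C1 = 34.8 µg/mL × 4410 mL ÷ 26100 µg/mL = 5.880 mL
magnesium chloride: V = C2·V2/C1 = 4.83 mM × 4410 mL ÷ 917 mM = 23.228 mL
IPTG: C1V1 = C2V2 → 1.22 mM × 4410 mL ÷ 22.1 mM = 243.448 mL
phenol red: 49.9 mg/L × 4.41 L = 220.059 mg
tetracycline: dilute stock: 14.7 µg/mL × 4410 mL ÷ 15000 µg/mL = 4.322 mL

spectinomycin 5.880 mL; magnesium chloride 23.228 mL; IPTG 243.448 mL; phenol red 220.059 mg; tetracycline 4.322 mL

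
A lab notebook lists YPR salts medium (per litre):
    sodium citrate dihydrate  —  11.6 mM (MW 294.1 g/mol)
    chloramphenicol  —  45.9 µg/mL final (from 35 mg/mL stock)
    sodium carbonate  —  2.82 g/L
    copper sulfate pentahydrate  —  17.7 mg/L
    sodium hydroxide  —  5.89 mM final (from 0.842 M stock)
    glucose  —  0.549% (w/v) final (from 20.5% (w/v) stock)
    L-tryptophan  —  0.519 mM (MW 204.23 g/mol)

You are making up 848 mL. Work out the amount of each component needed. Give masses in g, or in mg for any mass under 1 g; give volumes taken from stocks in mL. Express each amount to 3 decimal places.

Working volume: 848 mL = 0.848 L.
sodium citrate dihydrate: 11.6 mmol/L × 294.1 g/mol × 0.848 L ÷ 1000 = 2.893 g
chloramphenicol: dilute stock: 45.9 µg/mL × 848 mL ÷ 35000 µg/mL = 1.112 mL
sodium carbonate: 2.82 g/L × 0.848 L = 2.391 g
copper sulfate pentahydrate: 17.7 mg/L × 0.848 L = 15.010 mg
sodium hydroxide: dilute stock: 5.89 mM × 848 mL ÷ 842 mM = 5.932 mL
glucose: V = C2·V2/C1 = 0.549% ÷ 20.5% × 848 mL = 22.710 mL
L-tryptophan: 0.519 mmol/L × 204.23 mg/mmol × 0.848 L = 89.884 mg

sodium citrate dihydrate 2.893 g; chloramphenicol 1.112 mL; sodium carbonate 2.391 g; copper sulfate pentahydrate 15.010 mg; sodium hydroxide 5.932 mL; glucose 22.710 mL; L-tryptophan 89.884 mg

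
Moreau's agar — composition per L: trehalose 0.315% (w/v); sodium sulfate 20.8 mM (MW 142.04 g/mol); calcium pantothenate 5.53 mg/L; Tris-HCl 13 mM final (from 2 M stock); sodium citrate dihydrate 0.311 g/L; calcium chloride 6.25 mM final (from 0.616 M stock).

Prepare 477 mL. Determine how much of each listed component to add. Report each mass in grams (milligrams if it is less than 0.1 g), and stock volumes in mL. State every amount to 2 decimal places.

Target volume = 477 mL = 0.477 L.
trehalose: 0.315 g per 100 mL × 477 mL ÷ 100 = 1.50 g
sodium sulfate: 20.8 mmol/L × 142.04 g/mol × 0.477 L ÷ 1000 = 1.41 g
calcium pantothenate: 5.53 mg/L × 0.477 L = 2.64 mg
Tris-HCl: C1V1 = C2V2 → 13 mM × 477 mL ÷ 2000 mM = 3.10 mL
sodium citrate dihydrate: 0.311 g/L × 0.477 L = 0.15 g
calcium chloride: dilute stock: 6.25 mM × 477 mL ÷ 616 mM = 4.84 mL

trehalose 1.50 g; sodium sulfate 1.41 g; calcium pantothenate 2.64 mg; Tris-HCl 3.10 mL; sodium citrate dihydrate 0.15 g; calcium chloride 4.84 mL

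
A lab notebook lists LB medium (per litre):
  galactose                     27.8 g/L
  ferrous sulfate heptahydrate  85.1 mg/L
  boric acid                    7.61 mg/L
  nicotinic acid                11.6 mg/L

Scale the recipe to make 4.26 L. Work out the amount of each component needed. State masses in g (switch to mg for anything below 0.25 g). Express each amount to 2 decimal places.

galactose 118.43 g; ferrous sulfate heptahydrate 0.36 g; boric acid 32.42 mg; nicotinic acid 49.42 mg

Scale factor relative to 1 L: 4.26.
galactose: 27.8 g/L × 4.26 L = 118.43 g
ferrous sulfate heptahydrate: 85.1 mg/L × 4.26 L = 362.526 mg = 0.36 g
boric acid: 7.61 mg/L × 4.26 L = 32.42 mg
nicotinic acid: 11.6 mg/L × 4.26 L = 49.42 mg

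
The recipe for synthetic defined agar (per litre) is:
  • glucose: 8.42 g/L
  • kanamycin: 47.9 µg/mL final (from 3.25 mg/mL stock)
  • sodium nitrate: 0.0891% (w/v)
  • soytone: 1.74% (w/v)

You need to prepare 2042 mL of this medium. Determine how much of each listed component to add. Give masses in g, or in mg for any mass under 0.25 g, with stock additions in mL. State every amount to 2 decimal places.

glucose 17.19 g; kanamycin 30.10 mL; sodium nitrate 1.82 g; soytone 35.53 g

Target volume = 2042 mL = 2.042 L.
glucose: 8.42 g/L × 2.042 L = 17.19 g
kanamycin: C1V1 = C2V2 → 47.9 µg/mL × 2042 mL ÷ 3250 µg/mL = 30.10 mL
sodium nitrate: 0.0891% w/v = 0.891 g/L → 0.891 × 2.042 L = 1.82 g
soytone: 1.74% w/v = 17.4 g/L → 17.4 × 2.042 L = 35.53 g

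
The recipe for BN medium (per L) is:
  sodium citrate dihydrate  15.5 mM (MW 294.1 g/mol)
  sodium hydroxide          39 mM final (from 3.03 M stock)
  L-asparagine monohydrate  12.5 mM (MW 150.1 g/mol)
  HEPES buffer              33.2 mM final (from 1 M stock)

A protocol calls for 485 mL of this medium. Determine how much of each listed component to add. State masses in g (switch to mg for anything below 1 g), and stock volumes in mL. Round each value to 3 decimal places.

Working volume: 485 mL = 0.485 L.
sodium citrate dihydrate: 15.5 mmol/L × 294.1 g/mol × 0.485 L ÷ 1000 = 2.211 g
sodium hydroxide: C1V1 = C2V2 → 39 mM × 485 mL ÷ 3030 mM = 6.243 mL
L-asparagine monohydrate: 12.5 mmol/L × 150.1 mg/mmol × 0.485 L = 909.981 mg
HEPES buffer: dilute stock: 33.2 mM × 485 mL ÷ 1000 mM = 16.102 mL

sodium citrate dihydrate 2.211 g; sodium hydroxide 6.243 mL; L-asparagine monohydrate 909.981 mg; HEPES buffer 16.102 mL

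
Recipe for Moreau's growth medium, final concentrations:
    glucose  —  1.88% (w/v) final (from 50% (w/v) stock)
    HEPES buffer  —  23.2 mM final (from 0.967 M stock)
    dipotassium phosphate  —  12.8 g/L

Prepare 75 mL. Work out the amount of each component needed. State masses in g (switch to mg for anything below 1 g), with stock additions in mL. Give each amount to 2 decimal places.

glucose 2.82 mL; HEPES buffer 1.80 mL; dipotassium phosphate 960.00 mg

Working volume: 75 mL = 0.075 L.
glucose: V = C2·V2/C1 = 1.88% ÷ 50% × 75 mL = 2.82 mL
HEPES buffer: V = C2·V2/C1 = 23.2 mM × 75 mL ÷ 967 mM = 1.80 mL
dipotassium phosphate: 12.8 g/L × 0.075 L = 0.96 g = 960.00 mg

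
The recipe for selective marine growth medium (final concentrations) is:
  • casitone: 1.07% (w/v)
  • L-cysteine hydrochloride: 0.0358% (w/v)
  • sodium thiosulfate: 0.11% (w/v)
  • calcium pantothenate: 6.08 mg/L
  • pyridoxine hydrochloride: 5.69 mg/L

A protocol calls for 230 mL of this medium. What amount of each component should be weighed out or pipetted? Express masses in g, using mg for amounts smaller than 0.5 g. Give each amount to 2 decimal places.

Target volume = 230 mL = 0.23 L.
casitone: 1.07 g per 100 mL × 230 mL ÷ 100 = 2.46 g
L-cysteine hydrochloride: 0.0358% w/v = 0.358 g/L → 0.358 × 0.23 L = 0.08234 g = 82.34 mg
sodium thiosulfate: 0.11 g per 100 mL × 230 mL ÷ 100 = 0.253 g = 253.00 mg
calcium pantothenate: 6.08 mg/L × 0.23 L = 1.40 mg
pyridoxine hydrochloride: 5.69 mg/L × 0.23 L = 1.31 mg

casitone 2.46 g; L-cysteine hydrochloride 82.34 mg; sodium thiosulfate 253.00 mg; calcium pantothenate 1.40 mg; pyridoxine hydrochloride 1.31 mg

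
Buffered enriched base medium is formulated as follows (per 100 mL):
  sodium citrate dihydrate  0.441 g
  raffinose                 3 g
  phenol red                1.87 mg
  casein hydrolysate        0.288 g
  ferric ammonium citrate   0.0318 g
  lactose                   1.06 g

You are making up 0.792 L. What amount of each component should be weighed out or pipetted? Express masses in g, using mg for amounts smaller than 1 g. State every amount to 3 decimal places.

Ratio of target to recipe volume: 792 / 100 = 7.92.
sodium citrate dihydrate: 0.441 g × (792 mL / 100 mL) = 3.493 g
raffinose: 3 g × (792 mL / 100 mL) = 23.760 g
phenol red: 1.87 mg × (792 mL / 100 mL) = 14.810 mg
casein hydrolysate: 0.288 g × (792 mL / 100 mL) = 2.281 g
ferric ammonium citrate: 0.0318 g × (792 mL / 100 mL) = 0.251856 g = 251.856 mg
lactose: 1.06 g × (792 mL / 100 mL) = 8.395 g

sodium citrate dihydrate 3.493 g; raffinose 23.760 g; phenol red 14.810 mg; casein hydrolysate 2.281 g; ferric ammonium citrate 251.856 mg; lactose 8.395 g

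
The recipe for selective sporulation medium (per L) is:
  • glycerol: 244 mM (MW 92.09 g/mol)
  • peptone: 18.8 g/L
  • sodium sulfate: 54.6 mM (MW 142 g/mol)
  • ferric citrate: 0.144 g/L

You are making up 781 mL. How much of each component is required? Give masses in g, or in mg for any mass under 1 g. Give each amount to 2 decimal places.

Target volume = 781 mL = 0.781 L.
glycerol: 244 mmol/L × 92.09 g/mol × 0.781 L ÷ 1000 = 17.55 g
peptone: 18.8 g/L × 0.781 L = 14.68 g
sodium sulfate: 54.6 mmol/L × 142 g/mol × 0.781 L ÷ 1000 = 6.06 g
ferric citrate: 0.144 g/L × 0.781 L = 0.112464 g = 112.46 mg

glycerol 17.55 g; peptone 14.68 g; sodium sulfate 6.06 g; ferric citrate 112.46 mg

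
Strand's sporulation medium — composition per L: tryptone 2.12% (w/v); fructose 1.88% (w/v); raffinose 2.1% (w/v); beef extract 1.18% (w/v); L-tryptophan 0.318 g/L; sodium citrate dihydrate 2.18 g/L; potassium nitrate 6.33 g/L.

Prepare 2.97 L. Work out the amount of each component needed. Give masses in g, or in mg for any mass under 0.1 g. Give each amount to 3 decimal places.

Scale factor relative to 1 L: 2.97.
tryptone: 2.12 g per 100 mL × 2970 mL ÷ 100 = 62.964 g
fructose: 1.88% w/v = 18.8 g/L → 18.8 × 2.97 L = 55.836 g
raffinose: 2.1% w/v = 21 g/L → 21 × 2.97 L = 62.370 g
beef extract: 1.18% w/v = 11.8 g/L → 11.8 × 2.97 L = 35.046 g
L-tryptophan: 0.318 g/L × 2.97 L = 0.944 g
sodium citrate dihydrate: 2.18 g/L × 2.97 L = 6.475 g
potassium nitrate: 6.33 g/L × 2.97 L = 18.800 g

tryptone 62.964 g; fructose 55.836 g; raffinose 62.370 g; beef extract 35.046 g; L-tryptophan 0.944 g; sodium citrate dihydrate 6.475 g; potassium nitrate 18.800 g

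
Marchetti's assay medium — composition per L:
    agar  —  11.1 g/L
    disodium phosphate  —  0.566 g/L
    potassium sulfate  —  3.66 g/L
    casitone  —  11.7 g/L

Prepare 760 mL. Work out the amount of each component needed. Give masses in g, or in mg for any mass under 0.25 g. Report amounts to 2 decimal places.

Target volume = 760 mL = 0.76 L.
agar: 11.1 g/L × 0.76 L = 8.44 g
disodium phosphate: 0.566 g/L × 0.76 L = 0.43 g
potassium sulfate: 3.66 g/L × 0.76 L = 2.78 g
casitone: 11.7 g/L × 0.76 L = 8.89 g

agar 8.44 g; disodium phosphate 0.43 g; potassium sulfate 2.78 g; casitone 8.89 g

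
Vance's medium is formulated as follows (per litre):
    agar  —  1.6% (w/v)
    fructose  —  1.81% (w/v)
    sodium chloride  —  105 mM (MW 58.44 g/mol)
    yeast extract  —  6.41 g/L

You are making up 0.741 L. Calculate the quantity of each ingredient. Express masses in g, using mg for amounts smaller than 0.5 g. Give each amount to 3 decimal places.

agar 11.856 g; fructose 13.412 g; sodium chloride 4.547 g; yeast extract 4.750 g

Scale factor relative to 1 L: 0.741.
agar: 1.6% w/v = 16 g/L → 16 × 0.741 L = 11.856 g
fructose: 1.81% w/v = 18.1 g/L → 18.1 × 0.741 L = 13.412 g
sodium chloride: 105 mmol/L × 58.44 g/mol × 0.741 L ÷ 1000 = 4.547 g
yeast extract: 6.41 g/L × 0.741 L = 4.750 g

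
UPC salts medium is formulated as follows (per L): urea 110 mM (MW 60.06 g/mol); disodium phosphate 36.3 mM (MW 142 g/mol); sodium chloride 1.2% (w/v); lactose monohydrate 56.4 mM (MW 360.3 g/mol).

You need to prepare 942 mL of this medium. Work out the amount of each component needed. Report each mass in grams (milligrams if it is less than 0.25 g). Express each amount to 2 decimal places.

urea 6.22 g; disodium phosphate 4.86 g; sodium chloride 11.30 g; lactose monohydrate 19.14 g

Scale factor relative to 1 L: 0.942.
urea: 110 mmol/L × 60.06 g/mol × 0.942 L ÷ 1000 = 6.22 g
disodium phosphate: 36.3 mmol/L × 142 g/mol × 0.942 L ÷ 1000 = 4.86 g
sodium chloride: 1.2 g per 100 mL × 942 mL ÷ 100 = 11.30 g
lactose monohydrate: 56.4 mmol/L × 360.3 g/mol × 0.942 L ÷ 1000 = 19.14 g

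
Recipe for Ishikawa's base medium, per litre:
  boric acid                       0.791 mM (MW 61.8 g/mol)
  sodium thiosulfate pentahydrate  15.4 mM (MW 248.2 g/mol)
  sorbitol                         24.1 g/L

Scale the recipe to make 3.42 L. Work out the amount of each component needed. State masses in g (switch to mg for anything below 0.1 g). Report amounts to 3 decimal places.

Working volume: 3.42 L.
boric acid: 0.791 mmol/L × 61.8 g/mol × 3.42 L ÷ 1000 = 0.167 g
sodium thiosulfate pentahydrate: 15.4 mmol/L × 248.2 g/mol × 3.42 L ÷ 1000 = 13.072 g
sorbitol: 24.1 g/L × 3.42 L = 82.422 g

boric acid 0.167 g; sodium thiosulfate pentahydrate 13.072 g; sorbitol 82.422 g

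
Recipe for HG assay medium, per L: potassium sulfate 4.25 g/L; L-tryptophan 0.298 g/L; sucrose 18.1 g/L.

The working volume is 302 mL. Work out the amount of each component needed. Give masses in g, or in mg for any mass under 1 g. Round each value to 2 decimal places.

potassium sulfate 1.28 g; L-tryptophan 90.00 mg; sucrose 5.47 g

Target volume = 302 mL = 0.302 L.
potassium sulfate: 4.25 g/L × 0.302 L = 1.28 g
L-tryptophan: 0.298 g/L × 0.302 L = 0.089996 g = 90.00 mg
sucrose: 18.1 g/L × 0.302 L = 5.47 g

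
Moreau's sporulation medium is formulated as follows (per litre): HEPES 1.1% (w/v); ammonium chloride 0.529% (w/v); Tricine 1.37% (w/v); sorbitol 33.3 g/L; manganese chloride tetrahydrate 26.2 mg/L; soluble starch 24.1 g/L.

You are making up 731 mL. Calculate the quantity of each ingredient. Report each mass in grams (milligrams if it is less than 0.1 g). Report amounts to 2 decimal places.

Target volume = 731 mL = 0.731 L.
HEPES: 1.1% w/v = 11 g/L → 11 × 0.731 L = 8.04 g
ammonium chloride: 0.529% w/v = 5.29 g/L → 5.29 × 0.731 L = 3.87 g
Tricine: 1.37 g per 100 mL × 731 mL ÷ 100 = 10.01 g
sorbitol: 33.3 g/L × 0.731 L = 24.34 g
manganese chloride tetrahydrate: 26.2 mg/L × 0.731 L = 19.15 mg
soluble starch: 24.1 g/L × 0.731 L = 17.62 g

HEPES 8.04 g; ammonium chloride 3.87 g; Tricine 10.01 g; sorbitol 24.34 g; manganese chloride tetrahydrate 19.15 mg; soluble starch 17.62 g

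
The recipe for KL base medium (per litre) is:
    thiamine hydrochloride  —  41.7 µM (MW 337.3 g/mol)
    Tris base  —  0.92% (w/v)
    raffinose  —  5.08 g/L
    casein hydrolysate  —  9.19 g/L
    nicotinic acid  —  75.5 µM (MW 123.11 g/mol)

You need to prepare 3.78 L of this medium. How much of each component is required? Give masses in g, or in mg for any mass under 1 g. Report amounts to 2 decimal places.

Scale factor relative to 1 L: 3.78.
thiamine hydrochloride: 41.7 µmol/L × 337.3 g/mol × 3.78 L ÷ 1000 = 53.17 mg
Tris base: 0.92% w/v = 9.2 g/L → 9.2 × 3.78 L = 34.78 g
raffinose: 5.08 g/L × 3.78 L = 19.20 g
casein hydrolysate: 9.19 g/L × 3.78 L = 34.74 g
nicotinic acid: 75.5 µmol/L × 123.11 g/mol × 3.78 L ÷ 1000 = 35.13 mg

thiamine hydrochloride 53.17 mg; Tris base 34.78 g; raffinose 19.20 g; casein hydrolysate 34.74 g; nicotinic acid 35.13 mg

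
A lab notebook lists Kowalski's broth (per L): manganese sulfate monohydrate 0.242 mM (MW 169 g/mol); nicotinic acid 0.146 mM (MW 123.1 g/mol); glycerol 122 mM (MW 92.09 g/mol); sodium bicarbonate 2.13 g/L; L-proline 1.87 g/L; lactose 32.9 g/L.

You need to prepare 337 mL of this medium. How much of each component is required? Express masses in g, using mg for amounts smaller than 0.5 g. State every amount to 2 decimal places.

manganese sulfate monohydrate 13.78 mg; nicotinic acid 6.06 mg; glycerol 3.79 g; sodium bicarbonate 0.72 g; L-proline 0.63 g; lactose 11.09 g

Scale factor relative to 1 L: 0.337.
manganese sulfate monohydrate: 0.242 mmol/L × 169 mg/mmol × 0.337 L = 13.78 mg
nicotinic acid: 0.146 mmol/L × 123.1 mg/mmol × 0.337 L = 6.06 mg
glycerol: 122 mmol/L × 92.09 g/mol × 0.337 L ÷ 1000 = 3.79 g
sodium bicarbonate: 2.13 g/L × 0.337 L = 0.72 g
L-proline: 1.87 g/L × 0.337 L = 0.63 g
lactose: 32.9 g/L × 0.337 L = 11.09 g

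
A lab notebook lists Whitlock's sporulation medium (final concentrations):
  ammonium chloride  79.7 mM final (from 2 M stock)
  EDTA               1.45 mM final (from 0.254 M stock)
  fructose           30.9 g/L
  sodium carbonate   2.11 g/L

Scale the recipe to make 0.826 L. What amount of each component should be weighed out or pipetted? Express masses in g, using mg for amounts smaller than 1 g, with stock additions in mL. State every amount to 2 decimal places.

Scale factor relative to 1 L: 0.826.
ammonium chloride: dilute stock: 79.7 mM × 826 mL ÷ 2000 mM = 32.92 mL
EDTA: V = C2·V2/C1 = 1.45 mM × 826 mL ÷ 254 mM = 4.72 mL
fructose: 30.9 g/L × 0.826 L = 25.52 g
sodium carbonate: 2.11 g/L × 0.826 L = 1.74 g

ammonium chloride 32.92 mL; EDTA 4.72 mL; fructose 25.52 g; sodium carbonate 1.74 g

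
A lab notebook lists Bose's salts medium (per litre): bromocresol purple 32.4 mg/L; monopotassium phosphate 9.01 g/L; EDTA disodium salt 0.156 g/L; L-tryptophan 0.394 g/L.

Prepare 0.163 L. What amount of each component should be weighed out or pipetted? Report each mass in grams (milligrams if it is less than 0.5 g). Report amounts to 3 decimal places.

bromocresol purple 5.281 mg; monopotassium phosphate 1.469 g; EDTA disodium salt 25.428 mg; L-tryptophan 64.222 mg

Scale factor relative to 1 L: 0.163.
bromocresol purple: 32.4 mg/L × 0.163 L = 5.281 mg
monopotassium phosphate: 9.01 g/L × 0.163 L = 1.469 g
EDTA disodium salt: 0.156 g/L × 0.163 L = 0.025428 g = 25.428 mg
L-tryptophan: 0.394 g/L × 0.163 L = 0.064222 g = 64.222 mg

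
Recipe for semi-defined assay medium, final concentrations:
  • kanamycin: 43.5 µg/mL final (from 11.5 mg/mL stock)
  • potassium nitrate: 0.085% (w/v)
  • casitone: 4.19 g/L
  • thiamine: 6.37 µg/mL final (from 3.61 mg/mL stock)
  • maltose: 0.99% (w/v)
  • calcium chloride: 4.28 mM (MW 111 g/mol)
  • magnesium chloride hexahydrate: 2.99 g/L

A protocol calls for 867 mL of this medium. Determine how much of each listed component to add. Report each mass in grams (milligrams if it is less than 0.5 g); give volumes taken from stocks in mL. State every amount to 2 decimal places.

kanamycin 3.28 mL; potassium nitrate 0.74 g; casitone 3.63 g; thiamine 1.53 mL; maltose 8.58 g; calcium chloride 411.89 mg; magnesium chloride hexahydrate 2.59 g

Working volume: 867 mL = 0.867 L.
kanamycin: dilute stock: 43.5 µg/mL × 867 mL ÷ 11500 µg/mL = 3.28 mL
potassium nitrate: 0.085% w/v = 0.85 g/L → 0.85 × 0.867 L = 0.74 g
casitone: 4.19 g/L × 0.867 L = 3.63 g
thiamine: dilute stock: 6.37 µg/mL × 867 mL ÷ 3610 µg/mL = 1.53 mL
maltose: 0.99 g per 100 mL × 867 mL ÷ 100 = 8.58 g
calcium chloride: 4.28 mmol/L × 111 mg/mmol × 0.867 L = 411.89 mg
magnesium chloride hexahydrate: 2.99 g/L × 0.867 L = 2.59 g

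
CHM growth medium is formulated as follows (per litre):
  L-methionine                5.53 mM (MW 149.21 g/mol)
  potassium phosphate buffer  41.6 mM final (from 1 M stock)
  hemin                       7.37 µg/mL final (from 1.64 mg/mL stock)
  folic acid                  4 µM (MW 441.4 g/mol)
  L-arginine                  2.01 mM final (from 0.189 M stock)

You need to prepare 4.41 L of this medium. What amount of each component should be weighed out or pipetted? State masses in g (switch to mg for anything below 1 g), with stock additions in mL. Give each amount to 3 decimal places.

Scale factor relative to 1 L: 4.41.
L-methionine: 5.53 mmol/L × 149.21 g/mol × 4.41 L ÷ 1000 = 3.639 g
potassium phosphate buffer: V = C2·V2/C1 = 41.6 mM × 4410 mL ÷ 1000 mM = 183.456 mL
hemin: V = C2·V2/C1 = 7.37 µg/mL × 4410 mL ÷ 1640 µg/mL = 19.818 mL
folic acid: 4 µmol/L × 441.4 g/mol × 4.41 L ÷ 1000 = 7.786 mg
L-arginine: dilute stock: 2.01 mM × 4410 mL ÷ 189 mM = 46.900 mL

L-methionine 3.639 g; potassium phosphate buffer 183.456 mL; hemin 19.818 mL; folic acid 7.786 mg; L-arginine 46.900 mL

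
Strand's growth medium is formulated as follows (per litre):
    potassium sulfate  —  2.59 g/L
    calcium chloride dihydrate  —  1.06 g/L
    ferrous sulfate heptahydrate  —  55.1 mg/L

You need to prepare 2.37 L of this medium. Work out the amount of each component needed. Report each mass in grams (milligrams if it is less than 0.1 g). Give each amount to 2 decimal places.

potassium sulfate 6.14 g; calcium chloride dihydrate 2.51 g; ferrous sulfate heptahydrate 0.13 g

Working volume: 2.37 L.
potassium sulfate: 2.59 g/L × 2.37 L = 6.14 g
calcium chloride dihydrate: 1.06 g/L × 2.37 L = 2.51 g
ferrous sulfate heptahydrate: 55.1 mg/L × 2.37 L = 130.587 mg = 0.13 g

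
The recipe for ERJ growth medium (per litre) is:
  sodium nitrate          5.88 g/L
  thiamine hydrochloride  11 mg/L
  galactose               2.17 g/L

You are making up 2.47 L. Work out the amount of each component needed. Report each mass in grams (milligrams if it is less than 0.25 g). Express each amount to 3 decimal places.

Working volume: 2.47 L.
sodium nitrate: 5.88 g/L × 2.47 L = 14.524 g
thiamine hydrochloride: 11 mg/L × 2.47 L = 27.170 mg
galactose: 2.17 g/L × 2.47 L = 5.360 g

sodium nitrate 14.524 g; thiamine hydrochloride 27.170 mg; galactose 5.360 g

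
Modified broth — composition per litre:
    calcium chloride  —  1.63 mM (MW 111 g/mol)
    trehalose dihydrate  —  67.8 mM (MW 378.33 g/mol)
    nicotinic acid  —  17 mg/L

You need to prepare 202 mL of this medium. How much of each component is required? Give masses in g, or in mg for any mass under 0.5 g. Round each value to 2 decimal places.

Working volume: 202 mL = 0.202 L.
calcium chloride: 1.63 mmol/L × 111 mg/mmol × 0.202 L = 36.55 mg
trehalose dihydrate: 67.8 mmol/L × 378.33 g/mol × 0.202 L ÷ 1000 = 5.18 g
nicotinic acid: 17 mg/L × 0.202 L = 3.43 mg

calcium chloride 36.55 mg; trehalose dihydrate 5.18 g; nicotinic acid 3.43 mg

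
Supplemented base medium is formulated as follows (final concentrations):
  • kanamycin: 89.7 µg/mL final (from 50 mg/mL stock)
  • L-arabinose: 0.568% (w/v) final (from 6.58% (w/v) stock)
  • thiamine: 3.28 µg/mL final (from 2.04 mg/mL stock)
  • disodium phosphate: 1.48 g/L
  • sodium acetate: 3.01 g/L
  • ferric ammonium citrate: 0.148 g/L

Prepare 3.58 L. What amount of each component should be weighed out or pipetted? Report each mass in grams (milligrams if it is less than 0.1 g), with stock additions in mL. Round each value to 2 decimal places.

kanamycin 6.42 mL; L-arabinose 309.03 mL; thiamine 5.76 mL; disodium phosphate 5.30 g; sodium acetate 10.78 g; ferric ammonium citrate 0.53 g

Scale factor relative to 1 L: 3.58.
kanamycin: V = C2·V2/C1 = 89.7 µg/mL × 3580 mL ÷ 50000 µg/mL = 6.42 mL
L-arabinose: V = C2·V2/C1 = 0.568% ÷ 6.58% × 3580 mL = 309.03 mL
thiamine: C1V1 = C2V2 → 3.28 µg/mL × 3580 mL ÷ 2040 µg/mL = 5.76 mL
disodium phosphate: 1.48 g/L × 3.58 L = 5.30 g
sodium acetate: 3.01 g/L × 3.58 L = 10.78 g
ferric ammonium citrate: 0.148 g/L × 3.58 L = 0.53 g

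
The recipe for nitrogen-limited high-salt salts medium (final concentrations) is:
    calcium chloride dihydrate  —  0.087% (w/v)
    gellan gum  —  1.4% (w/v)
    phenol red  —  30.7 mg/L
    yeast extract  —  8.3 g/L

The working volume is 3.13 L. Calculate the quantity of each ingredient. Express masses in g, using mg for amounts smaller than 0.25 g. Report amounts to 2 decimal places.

Working volume: 3.13 L.
calcium chloride dihydrate: 0.087 g per 100 mL × 3130 mL ÷ 100 = 2.72 g
gellan gum: 1.4 g per 100 mL × 3130 mL ÷ 100 = 43.82 g
phenol red: 30.7 mg/L × 3.13 L = 96.09 mg
yeast extract: 8.3 g/L × 3.13 L = 25.98 g

calcium chloride dihydrate 2.72 g; gellan gum 43.82 g; phenol red 96.09 mg; yeast extract 25.98 g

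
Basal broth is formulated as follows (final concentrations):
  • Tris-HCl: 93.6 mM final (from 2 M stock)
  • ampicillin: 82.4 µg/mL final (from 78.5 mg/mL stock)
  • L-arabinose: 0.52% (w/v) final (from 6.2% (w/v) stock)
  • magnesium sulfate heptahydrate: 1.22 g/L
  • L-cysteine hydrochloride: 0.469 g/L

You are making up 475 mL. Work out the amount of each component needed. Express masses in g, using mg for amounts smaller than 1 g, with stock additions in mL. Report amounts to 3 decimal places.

Working volume: 475 mL = 0.475 L.
Tris-HCl: V = C2·V2/C1 = 93.6 mM × 475 mL ÷ 2000 mM = 22.230 mL
ampicillin: C1V1 = C2V2 → 82.4 µg/mL × 475 mL ÷ 78500 µg/mL = 0.499 mL
L-arabinose: dilute stock: 0.52% ÷ 6.2% × 475 mL = 39.839 mL
magnesium sulfate heptahydrate: 1.22 g/L × 0.475 L = 0.5795 g = 579.500 mg
L-cysteine hydrochloride: 0.469 g/L × 0.475 L = 0.222775 g = 222.775 mg

Tris-HCl 22.230 mL; ampicillin 0.499 mL; L-arabinose 39.839 mL; magnesium sulfate heptahydrate 579.500 mg; L-cysteine hydrochloride 222.775 mg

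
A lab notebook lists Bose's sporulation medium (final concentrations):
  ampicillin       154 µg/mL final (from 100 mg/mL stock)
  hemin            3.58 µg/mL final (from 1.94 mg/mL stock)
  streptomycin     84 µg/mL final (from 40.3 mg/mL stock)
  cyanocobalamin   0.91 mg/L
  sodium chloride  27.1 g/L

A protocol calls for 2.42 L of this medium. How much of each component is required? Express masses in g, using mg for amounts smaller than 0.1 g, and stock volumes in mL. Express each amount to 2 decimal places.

ampicillin 3.73 mL; hemin 4.47 mL; streptomycin 5.04 mL; cyanocobalamin 2.20 mg; sodium chloride 65.58 g

Scale factor relative to 1 L: 2.42.
ampicillin: dilute stock: 154 µg/mL × 2420 mL ÷ 100000 µg/mL = 3.73 mL
hemin: dilute stock: 3.58 µg/mL × 2420 mL ÷ 1940 µg/mL = 4.47 mL
streptomycin: C1V1 = C2V2 → 84 µg/mL × 2420 mL ÷ 40300 µg/mL = 5.04 mL
cyanocobalamin: 0.91 mg/L × 2.42 L = 2.20 mg
sodium chloride: 27.1 g/L × 2.42 L = 65.58 g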